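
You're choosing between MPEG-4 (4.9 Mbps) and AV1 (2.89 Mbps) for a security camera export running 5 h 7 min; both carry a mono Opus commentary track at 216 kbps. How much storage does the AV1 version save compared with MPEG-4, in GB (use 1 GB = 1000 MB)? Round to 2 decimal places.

5 h 7 min = 307 min = 18420 s
Audio: 216 kbps = 0.216 Mbps.
MPEG-4: 5.116 Mbps × 18420 s = 94236.7 Mb = 11.780 GB.
AV1: 3.106 Mbps × 18420 s = 57212.5 Mb = 7.152 GB.
Saving: 11.780 − 7.152 = 4.628 GB.

4.63 GB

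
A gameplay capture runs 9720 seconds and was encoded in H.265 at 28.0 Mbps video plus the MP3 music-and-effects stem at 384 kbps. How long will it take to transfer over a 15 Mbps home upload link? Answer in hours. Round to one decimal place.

Audio: 384 kbps = 0.384 Mbps.
Total bitrate: 28.384 Mbps.
File: 28.384 Mbps × 9720 s = 275892.5 Mb.
At 15 Mbps: 275892.5 / 15 = 18392.8 s ≈ 5.11 hours.

5.1 hours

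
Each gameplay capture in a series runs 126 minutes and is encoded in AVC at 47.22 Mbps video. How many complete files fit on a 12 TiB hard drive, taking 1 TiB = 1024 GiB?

126 min = 7560 s
Per item: 47.220 Mbps × 7560 s = 356,983 Mb = 44,623 MB.
Capacity: 12 TiB = 105,553,116 Mb; 295.68 items → 295 complete.

295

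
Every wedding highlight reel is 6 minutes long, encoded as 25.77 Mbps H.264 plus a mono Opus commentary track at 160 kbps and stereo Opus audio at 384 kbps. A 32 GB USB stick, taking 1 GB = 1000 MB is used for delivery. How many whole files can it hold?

6 min = 360 s
Audio total: 160 + 384 = 544 kbps = 0.544 Mbps.
Total bitrate: 26.314 Mbps.
Per item: 26.314 Mbps × 360 s = 9,473 Mb = 1,184 MB.
Capacity: 32 GB = 256,000 Mb; 27.02 items → 27 complete.

27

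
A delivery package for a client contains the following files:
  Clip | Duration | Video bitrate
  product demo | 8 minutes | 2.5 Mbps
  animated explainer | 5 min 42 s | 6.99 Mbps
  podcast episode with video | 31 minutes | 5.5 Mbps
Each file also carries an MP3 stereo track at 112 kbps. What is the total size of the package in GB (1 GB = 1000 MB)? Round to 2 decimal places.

1.77 GB

Audio: 112 kbps = 0.112 Mbps.
product demo: 2.612 Mbps × 480 s = 1253.8 Mb
animated explainer: 7.102 Mbps × 342 s = 2428.9 Mb
podcast episode with video: 5.612 Mbps × 1860 s = 10438.3 Mb
Total: 14121.0 Mb = 1765.1 MB.
= 1.765 GB.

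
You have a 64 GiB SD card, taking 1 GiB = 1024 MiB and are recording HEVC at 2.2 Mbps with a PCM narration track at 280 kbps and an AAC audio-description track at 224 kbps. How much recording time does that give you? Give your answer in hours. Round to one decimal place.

Audio total: 280 + 224 = 504 kbps = 0.504 Mbps.
Total bitrate: 2.2 + 0.504 = 2.704 Mbps.
Capacity: 64 GiB = 549,756 Mb.
Recording time: 549,756 / 2.704 = 203,312 s ≈ 56.5 hours.

56.5 hours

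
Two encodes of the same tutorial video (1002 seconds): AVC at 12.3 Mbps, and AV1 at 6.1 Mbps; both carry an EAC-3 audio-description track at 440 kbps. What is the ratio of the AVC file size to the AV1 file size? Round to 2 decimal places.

Audio: 440 kbps = 0.440 Mbps.
AVC: 12.740 Mbps × 1002 s = 12765.5 Mb = 1.596 GB.
AV1: 6.540 Mbps × 1002 s = 6553.1 Mb = 0.819 GB.
Ratio: 1.596 / 0.819 = 1.948.

1.95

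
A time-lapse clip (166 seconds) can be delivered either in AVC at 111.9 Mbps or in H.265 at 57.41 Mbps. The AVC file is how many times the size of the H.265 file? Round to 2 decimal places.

1.95

AVC: 111.900 Mbps × 166 s = 18575.4 Mb = 2.162 GiB.
H.265: 57.410 Mbps × 166 s = 9530.1 Mb = 1.109 GiB.
Ratio: 2.162 / 1.109 = 1.949.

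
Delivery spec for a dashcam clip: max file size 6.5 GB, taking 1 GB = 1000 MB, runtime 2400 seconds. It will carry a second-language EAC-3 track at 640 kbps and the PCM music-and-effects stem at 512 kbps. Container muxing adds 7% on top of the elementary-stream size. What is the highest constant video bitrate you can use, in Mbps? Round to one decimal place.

19.1 Mbps

Budget: 6.5 GB = 52000.0 Mb.
Stream payload after overhead: 52000.0 / 1.07 = 48598.1 Mb.
Total bitrate budget: 48598.1 Mb / 2400 s = 20.249 Mbps.
Audio total: 640 + 512 = 1152 kbps = 1.152 Mbps.
Video: 20.249 − 1.152 = 19.097 Mbps.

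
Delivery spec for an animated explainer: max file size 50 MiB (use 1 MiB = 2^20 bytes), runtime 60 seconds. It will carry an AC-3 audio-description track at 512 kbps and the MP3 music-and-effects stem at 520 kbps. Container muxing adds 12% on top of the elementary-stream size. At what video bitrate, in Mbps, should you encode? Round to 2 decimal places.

5.21 Mbps

Budget: 50 MiB = 419.4 Mb.
Stream payload after overhead: 419.4 / 1.12 = 374.5 Mb.
Total bitrate budget: 374.5 Mb / 60 s = 6.242 Mbps.
Audio total: 512 + 520 = 1032 kbps = 1.032 Mbps.
Video: 6.242 − 1.032 = 5.210 Mbps.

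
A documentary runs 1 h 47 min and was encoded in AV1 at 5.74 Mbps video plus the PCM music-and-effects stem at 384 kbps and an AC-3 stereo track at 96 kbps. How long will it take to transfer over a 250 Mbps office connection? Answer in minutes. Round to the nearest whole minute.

1 h 47 min = 107 min = 6420 s
Audio total: 384 + 96 = 480 kbps = 0.480 Mbps.
Total bitrate: 6.220 Mbps.
File: 6.220 Mbps × 6420 s = 39932.4 Mb.
At 250 Mbps: 39932.4 / 250 = 159.7 s ≈ 2.66 minutes.

3 minutes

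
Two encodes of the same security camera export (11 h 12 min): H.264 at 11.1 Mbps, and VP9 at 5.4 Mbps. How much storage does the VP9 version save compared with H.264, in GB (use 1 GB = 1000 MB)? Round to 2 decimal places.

28.73 GB

11 h 12 min = 672 min = 40320 s
H.264: 11.100 Mbps × 40320 s = 447552.0 Mb = 55.944 GB.
VP9: 5.400 Mbps × 40320 s = 217728.0 Mb = 27.216 GB.
Saving: 55.944 − 27.216 = 28.728 GB.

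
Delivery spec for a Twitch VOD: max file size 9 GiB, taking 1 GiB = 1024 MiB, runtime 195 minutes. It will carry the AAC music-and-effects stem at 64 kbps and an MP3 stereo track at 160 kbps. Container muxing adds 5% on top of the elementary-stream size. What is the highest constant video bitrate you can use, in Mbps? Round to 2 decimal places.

Budget: 9 GiB = 77309.4 Mb.
Stream payload after overhead: 77309.4 / 1.05 = 73628.0 Mb.
195 min = 11700 s
Total bitrate budget: 73628.0 Mb / 11700 s = 6.293 Mbps.
Audio total: 64 + 160 = 224 kbps = 0.224 Mbps.
Video: 6.293 − 0.224 = 6.069 Mbps.

6.07 Mbps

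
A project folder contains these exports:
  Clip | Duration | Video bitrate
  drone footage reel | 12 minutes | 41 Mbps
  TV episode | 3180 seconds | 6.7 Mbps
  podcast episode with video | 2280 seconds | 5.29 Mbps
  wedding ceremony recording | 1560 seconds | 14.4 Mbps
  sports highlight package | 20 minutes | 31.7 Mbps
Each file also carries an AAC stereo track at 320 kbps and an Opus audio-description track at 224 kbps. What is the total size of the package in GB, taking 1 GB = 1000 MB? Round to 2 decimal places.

16.03 GB

Audio total: 320 + 224 = 544 kbps = 0.544 Mbps.
drone footage reel: 41.544 Mbps × 720 s = 29911.7 Mb
TV episode: 7.244 Mbps × 3180 s = 23035.9 Mb
podcast episode with video: 5.834 Mbps × 2280 s = 13301.5 Mb
wedding ceremony recording: 14.944 Mbps × 1560 s = 23312.6 Mb
sports highlight package: 32.244 Mbps × 1200 s = 38692.8 Mb
Total: 128254.6 Mb = 16031.8 MB.
= 16.03 GB.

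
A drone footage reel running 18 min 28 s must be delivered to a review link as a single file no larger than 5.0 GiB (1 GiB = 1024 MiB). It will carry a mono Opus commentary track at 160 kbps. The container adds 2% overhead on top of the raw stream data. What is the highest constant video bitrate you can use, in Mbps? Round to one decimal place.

37.8 Mbps

Budget: 5.0 GiB = 42949.7 Mb.
Stream payload after overhead: 42949.7 / 1.02 = 42107.5 Mb.
18 min 28 s = 1108 s
Total bitrate budget: 42107.5 Mb / 1108 s = 38.003 Mbps.
Audio: 160 kbps = 0.160 Mbps.
Video: 38.003 − 0.160 = 37.843 Mbps.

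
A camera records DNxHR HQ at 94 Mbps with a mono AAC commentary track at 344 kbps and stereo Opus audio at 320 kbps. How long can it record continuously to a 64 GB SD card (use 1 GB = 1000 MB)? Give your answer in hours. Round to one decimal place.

Audio total: 344 + 320 = 664 kbps = 0.664 Mbps.
Total bitrate: 94 + 0.664 = 94.664 Mbps.
Capacity: 64 GB = 512,000 Mb.
Recording time: 512,000 / 94.664 = 5,409 s ≈ 1.50 hours.

1.5 hours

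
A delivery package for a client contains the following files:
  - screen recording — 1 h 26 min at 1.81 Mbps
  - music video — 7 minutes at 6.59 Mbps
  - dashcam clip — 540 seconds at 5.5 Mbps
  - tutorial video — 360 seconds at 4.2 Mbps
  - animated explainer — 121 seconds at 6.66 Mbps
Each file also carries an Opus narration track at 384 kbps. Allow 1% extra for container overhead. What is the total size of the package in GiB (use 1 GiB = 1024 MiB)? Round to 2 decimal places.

Audio: 384 kbps = 0.384 Mbps.
screen recording: 2.194 Mbps × 5160 s × 1.01 = 11434.3 Mb
music video: 6.974 Mbps × 420 s × 1.01 = 2958.4 Mb
dashcam clip: 5.884 Mbps × 540 s × 1.01 = 3209.1 Mb
tutorial video: 4.584 Mbps × 360 s × 1.01 = 1666.7 Mb
animated explainer: 7.044 Mbps × 121 s × 1.01 = 860.8 Mb
Total: 20129.3 Mb = 2516.2 MB.
= 2.343 GiB.

2.34 GiB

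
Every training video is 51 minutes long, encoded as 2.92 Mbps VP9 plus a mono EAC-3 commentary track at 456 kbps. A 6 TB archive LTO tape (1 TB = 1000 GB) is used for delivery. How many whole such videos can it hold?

51 min = 3060 s
Audio: 456 kbps = 0.456 Mbps.
Total bitrate: 3.376 Mbps.
Per item: 3.376 Mbps × 3060 s = 10,331 Mb = 1,291 MB.
Capacity: 6 TB = 48,000,000 Mb; 4646.41 items → 4646 complete.

4646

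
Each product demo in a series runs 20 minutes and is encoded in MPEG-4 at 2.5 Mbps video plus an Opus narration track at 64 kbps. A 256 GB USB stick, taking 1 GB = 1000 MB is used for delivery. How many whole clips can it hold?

665

20 min = 1200 s
Audio: 64 kbps = 0.064 Mbps.
Total bitrate: 2.564 Mbps.
Per item: 2.564 Mbps × 1200 s = 3,077 Mb = 384.6 MB.
Capacity: 256 GB = 2,048,000 Mb; 665.63 items → 665 complete.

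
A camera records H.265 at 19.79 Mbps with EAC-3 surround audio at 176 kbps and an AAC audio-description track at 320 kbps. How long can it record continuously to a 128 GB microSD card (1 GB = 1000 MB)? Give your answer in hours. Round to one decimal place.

14.0 hours

Audio total: 176 + 320 = 496 kbps = 0.496 Mbps.
Total bitrate: 19.79 + 0.496 = 20.286 Mbps.
Capacity: 128 GB = 1,024,000 Mb.
Recording time: 1,024,000 / 20.286 = 50,478 s ≈ 14.0 hours.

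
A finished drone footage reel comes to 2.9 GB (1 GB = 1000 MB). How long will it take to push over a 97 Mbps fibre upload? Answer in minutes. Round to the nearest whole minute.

File: 2.9 GB = 23200.0 Mb.
At 97 Mbps: 23200.0 / 97 = 239.2 s ≈ 3.99 minutes.

4 minutes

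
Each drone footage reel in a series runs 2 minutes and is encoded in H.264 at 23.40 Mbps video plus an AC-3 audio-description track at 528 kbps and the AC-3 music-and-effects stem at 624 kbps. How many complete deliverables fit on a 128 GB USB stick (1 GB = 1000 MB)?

2 min = 120 s
Audio total: 528 + 624 = 1152 kbps = 1.152 Mbps.
Total bitrate: 24.552 Mbps.
Per item: 24.552 Mbps × 120 s = 2,946 Mb = 368.3 MB.
Capacity: 128 GB = 1,024,000 Mb; 347.56 items → 347 complete.

347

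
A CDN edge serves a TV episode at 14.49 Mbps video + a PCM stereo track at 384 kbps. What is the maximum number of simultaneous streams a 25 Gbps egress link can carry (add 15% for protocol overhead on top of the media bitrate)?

Audio: 384 kbps = 0.384 Mbps.
Per-viewer media rate: 14.874 Mbps.
On the wire with 15% overhead: 17.105 Mbps.
25 Gbps = 25,000 Mbps; 25,000 / 17.105 = 1461.55 → 1461 viewers.

1461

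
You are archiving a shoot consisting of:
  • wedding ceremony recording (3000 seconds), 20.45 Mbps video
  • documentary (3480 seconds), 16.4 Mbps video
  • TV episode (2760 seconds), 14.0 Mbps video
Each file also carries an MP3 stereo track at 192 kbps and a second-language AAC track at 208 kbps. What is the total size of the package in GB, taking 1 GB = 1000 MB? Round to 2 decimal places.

Audio total: 192 + 208 = 400 kbps = 0.400 Mbps.
wedding ceremony recording: 20.850 Mbps × 3000 s = 62550.0 Mb
documentary: 16.800 Mbps × 3480 s = 58464.0 Mb
TV episode: 14.400 Mbps × 2760 s = 39744.0 Mb
Total: 160758.0 Mb = 20094.8 MB.
= 20.09 GB.

20.09 GB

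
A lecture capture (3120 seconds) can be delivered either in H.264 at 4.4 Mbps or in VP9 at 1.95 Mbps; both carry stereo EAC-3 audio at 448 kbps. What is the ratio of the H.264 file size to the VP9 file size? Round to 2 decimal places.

2.02

Audio: 448 kbps = 0.448 Mbps.
H.264: 4.848 Mbps × 3120 s = 15125.8 Mb = 1.761 GiB.
VP9: 2.398 Mbps × 3120 s = 7481.8 Mb = 0.871 GiB.
Ratio: 1.761 / 0.871 = 2.022.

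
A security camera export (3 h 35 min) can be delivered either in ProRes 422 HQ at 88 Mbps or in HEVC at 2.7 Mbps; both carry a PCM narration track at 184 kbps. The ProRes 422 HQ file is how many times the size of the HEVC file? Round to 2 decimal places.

30.58

3 h 35 min = 215 min = 12900 s
Audio: 184 kbps = 0.184 Mbps.
ProRes 422 HQ: 88.184 Mbps × 12900 s = 1137573.6 Mb = 132.431 GiB.
HEVC: 2.884 Mbps × 12900 s = 37203.6 Mb = 4.331 GiB.
Ratio: 132.431 / 4.331 = 30.577.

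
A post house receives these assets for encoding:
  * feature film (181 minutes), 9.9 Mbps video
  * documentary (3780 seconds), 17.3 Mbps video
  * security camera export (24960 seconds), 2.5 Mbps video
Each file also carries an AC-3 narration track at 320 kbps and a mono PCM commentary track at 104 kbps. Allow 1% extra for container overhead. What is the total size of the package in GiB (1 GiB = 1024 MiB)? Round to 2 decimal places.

Audio total: 320 + 104 = 424 kbps = 0.424 Mbps.
feature film: 10.324 Mbps × 10860 s × 1.01 = 113239.8 Mb
documentary: 17.724 Mbps × 3780 s × 1.01 = 67666.7 Mb
security camera export: 2.924 Mbps × 24960 s × 1.01 = 73712.9 Mb
Total: 254619.4 Mb = 31827.4 MB.
= 29.64 GiB.

29.64 GiB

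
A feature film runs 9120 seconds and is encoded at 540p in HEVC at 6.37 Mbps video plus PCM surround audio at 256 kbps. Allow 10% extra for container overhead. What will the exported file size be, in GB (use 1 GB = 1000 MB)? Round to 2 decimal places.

8.31 GB

Audio: 256 kbps = 0.256 Mbps.
Total bitrate: 6.37 + 0.256 = 6.626 Mbps.
Stream data: 6.626 Mbps × 9120 s = 60429.1 Mb.
With 10% container overhead: ×1.10.
66,472 Mb ÷ 8 = 8,309 MB → 8.309 GB.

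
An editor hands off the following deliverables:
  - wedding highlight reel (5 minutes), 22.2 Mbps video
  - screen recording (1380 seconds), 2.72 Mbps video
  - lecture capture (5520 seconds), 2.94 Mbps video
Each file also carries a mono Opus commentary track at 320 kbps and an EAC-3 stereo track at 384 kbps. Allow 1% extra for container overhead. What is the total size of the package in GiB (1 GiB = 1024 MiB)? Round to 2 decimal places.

Audio total: 320 + 384 = 704 kbps = 0.704 Mbps.
wedding highlight reel: 22.904 Mbps × 300 s × 1.01 = 6939.9 Mb
screen recording: 3.424 Mbps × 1380 s × 1.01 = 4772.4 Mb
lecture capture: 3.644 Mbps × 5520 s × 1.01 = 20316.0 Mb
Total: 32028.3 Mb = 4003.5 MB.
= 3.729 GiB.

3.73 GiB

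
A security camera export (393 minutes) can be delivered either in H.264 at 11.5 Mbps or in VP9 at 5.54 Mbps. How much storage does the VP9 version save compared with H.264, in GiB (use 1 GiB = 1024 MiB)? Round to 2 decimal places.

393 min = 23580 s
H.264: 11.500 Mbps × 23580 s = 271170.0 Mb = 31.568 GiB.
VP9: 5.540 Mbps × 23580 s = 130633.2 Mb = 15.208 GiB.
Saving: 31.568 − 15.208 = 16.361 GiB.

16.36 GiB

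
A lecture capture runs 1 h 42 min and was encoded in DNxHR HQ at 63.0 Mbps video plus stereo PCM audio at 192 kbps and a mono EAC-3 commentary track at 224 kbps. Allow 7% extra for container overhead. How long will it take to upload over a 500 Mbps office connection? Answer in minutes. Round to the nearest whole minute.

14 minutes

1 h 42 min = 102 min = 6120 s
Audio total: 192 + 224 = 416 kbps = 0.416 Mbps.
Total bitrate: 63.416 Mbps.
File: 63.416 Mbps × 6120 s = 388105.9 Mb.
With 7% container overhead: ×1.07. → 415273.3 Mb.
At 500 Mbps: 415273.3 / 500 = 830.5 s ≈ 13.8 minutes.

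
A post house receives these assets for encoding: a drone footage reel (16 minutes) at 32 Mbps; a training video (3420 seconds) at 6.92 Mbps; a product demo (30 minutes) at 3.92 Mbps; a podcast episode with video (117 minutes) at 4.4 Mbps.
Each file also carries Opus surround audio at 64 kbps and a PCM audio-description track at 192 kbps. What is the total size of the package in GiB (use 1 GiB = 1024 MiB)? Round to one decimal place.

11.1 GiB

Audio total: 64 + 192 = 256 kbps = 0.256 Mbps.
drone footage reel: 32.256 Mbps × 960 s = 30965.8 Mb
training video: 7.176 Mbps × 3420 s = 24541.9 Mb
product demo: 4.176 Mbps × 1800 s = 7516.8 Mb
podcast episode with video: 4.656 Mbps × 7020 s = 32685.1 Mb
Total: 95709.6 Mb = 11963.7 MB.
= 11.14 GiB.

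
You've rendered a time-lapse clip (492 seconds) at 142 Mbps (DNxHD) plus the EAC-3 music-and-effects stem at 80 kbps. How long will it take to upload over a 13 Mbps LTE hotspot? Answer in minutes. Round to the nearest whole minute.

Audio: 80 kbps = 0.080 Mbps.
Total bitrate: 142.080 Mbps.
File: 142.080 Mbps × 492 s = 69903.4 Mb.
At 13 Mbps: 69903.4 / 13 = 5377.2 s ≈ 89.6 minutes.

90 minutes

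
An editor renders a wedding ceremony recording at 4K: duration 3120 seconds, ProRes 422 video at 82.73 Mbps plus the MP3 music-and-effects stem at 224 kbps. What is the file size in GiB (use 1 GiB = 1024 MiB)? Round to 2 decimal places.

30.13 GiB

Audio: 224 kbps = 0.224 Mbps.
Total bitrate: 82.73 + 0.224 = 82.954 Mbps.
Stream data: 82.954 Mbps × 3120 s = 258816.5 Mb.
258,816 Mb = 32,352,060,000 bytes ÷ 1,073,741,824 = 30.13 GiB.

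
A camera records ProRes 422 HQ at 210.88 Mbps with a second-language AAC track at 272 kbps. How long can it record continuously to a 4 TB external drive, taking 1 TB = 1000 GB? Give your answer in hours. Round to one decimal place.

42.1 hours

Audio: 272 kbps = 0.272 Mbps.
Total bitrate: 210.88 + 0.272 = 211.152 Mbps.
Capacity: 4 TB = 32,000,000 Mb.
Recording time: 32,000,000 / 211.152 = 151,550 s ≈ 42.1 hours.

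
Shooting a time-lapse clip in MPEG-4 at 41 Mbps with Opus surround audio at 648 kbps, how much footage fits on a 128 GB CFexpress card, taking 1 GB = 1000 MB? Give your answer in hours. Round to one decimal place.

6.8 hours

Audio: 648 kbps = 0.648 Mbps.
Total bitrate: 41 + 0.648 = 41.648 Mbps.
Capacity: 128 GB = 1,024,000 Mb.
Recording time: 1,024,000 / 41.648 = 24,587 s ≈ 6.83 hours.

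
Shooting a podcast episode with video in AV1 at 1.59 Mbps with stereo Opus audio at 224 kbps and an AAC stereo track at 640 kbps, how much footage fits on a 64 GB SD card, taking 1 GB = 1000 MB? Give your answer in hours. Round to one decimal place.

58.0 hours

Audio total: 224 + 640 = 864 kbps = 0.864 Mbps.
Total bitrate: 1.59 + 0.864 = 2.454 Mbps.
Capacity: 64 GB = 512,000 Mb.
Recording time: 512,000 / 2.454 = 208,639 s ≈ 58.0 hours.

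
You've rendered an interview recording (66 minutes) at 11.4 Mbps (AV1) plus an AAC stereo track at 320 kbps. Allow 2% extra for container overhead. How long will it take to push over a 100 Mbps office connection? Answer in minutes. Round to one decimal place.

66 min = 3960 s
Audio: 320 kbps = 0.320 Mbps.
Total bitrate: 11.720 Mbps.
File: 11.720 Mbps × 3960 s = 46411.2 Mb.
With 2% container overhead: ×1.02. → 47339.4 Mb.
At 100 Mbps: 47339.4 / 100 = 473.4 s ≈ 7.89 minutes.

7.9 minutes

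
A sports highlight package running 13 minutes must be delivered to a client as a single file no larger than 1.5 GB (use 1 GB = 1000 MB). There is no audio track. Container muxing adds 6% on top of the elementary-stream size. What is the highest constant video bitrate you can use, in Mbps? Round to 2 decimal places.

Budget: 1.5 GB = 12000.0 Mb.
Stream payload after overhead: 12000.0 / 1.06 = 11320.8 Mb.
13 min = 780 s
Total bitrate budget: 11320.8 Mb / 780 s = 14.514 Mbps.

14.51 Mbps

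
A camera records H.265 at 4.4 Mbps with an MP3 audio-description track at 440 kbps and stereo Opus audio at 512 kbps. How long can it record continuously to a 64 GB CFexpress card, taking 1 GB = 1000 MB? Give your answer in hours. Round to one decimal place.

Audio total: 440 + 512 = 952 kbps = 0.952 Mbps.
Total bitrate: 4.4 + 0.952 = 5.352 Mbps.
Capacity: 64 GB = 512,000 Mb.
Recording time: 512,000 / 5.352 = 95,665 s ≈ 26.6 hours.

26.6 hours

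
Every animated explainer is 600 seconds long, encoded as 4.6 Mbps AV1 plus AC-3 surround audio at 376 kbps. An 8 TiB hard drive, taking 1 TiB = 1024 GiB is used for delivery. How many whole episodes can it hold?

Audio: 376 kbps = 0.376 Mbps.
Total bitrate: 4.976 Mbps.
Per item: 4.976 Mbps × 600 s = 2,986 Mb = 373.2 MB.
Capacity: 8 TiB = 70,368,744 Mb; 23569.38 items → 23569 complete.

23569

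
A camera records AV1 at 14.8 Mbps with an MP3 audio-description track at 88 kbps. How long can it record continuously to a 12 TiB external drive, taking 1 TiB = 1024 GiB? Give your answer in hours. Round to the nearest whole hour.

Audio: 88 kbps = 0.088 Mbps.
Total bitrate: 14.8 + 0.088 = 14.888 Mbps.
Capacity: 12 TiB = 105,553,116 Mb.
Recording time: 105,553,116 / 14.888 = 7,089,812 s ≈ 1,969 hours.

1969 hours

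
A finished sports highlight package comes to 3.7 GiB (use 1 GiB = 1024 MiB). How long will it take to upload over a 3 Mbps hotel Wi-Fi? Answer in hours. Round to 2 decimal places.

File: 3.7 GiB = 31782.8 Mb.
At 3 Mbps: 31782.8 / 3 = 10594.3 s ≈ 2.94 hours.

2.94 hours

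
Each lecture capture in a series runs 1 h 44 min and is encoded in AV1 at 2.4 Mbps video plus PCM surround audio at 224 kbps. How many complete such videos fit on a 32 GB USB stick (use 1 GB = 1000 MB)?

15

1 h 44 min = 104 min = 6240 s
Audio: 224 kbps = 0.224 Mbps.
Total bitrate: 2.624 Mbps.
Per item: 2.624 Mbps × 6240 s = 16,374 Mb = 2,047 MB.
Capacity: 32 GB = 256,000 Mb; 15.63 items → 15 complete.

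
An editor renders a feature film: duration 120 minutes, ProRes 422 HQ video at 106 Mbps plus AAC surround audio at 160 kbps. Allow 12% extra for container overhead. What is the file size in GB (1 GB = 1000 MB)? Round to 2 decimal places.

107.01 GB

120 min = 7200 s
Audio: 160 kbps = 0.160 Mbps.
Total bitrate: 106 + 0.160 = 106.160 Mbps.
Stream data: 106.160 Mbps × 7200 s = 764352.0 Mb.
With 12% container overhead: ×1.12.
856,074 Mb ÷ 8 = 107,009 MB → 107.0 GB.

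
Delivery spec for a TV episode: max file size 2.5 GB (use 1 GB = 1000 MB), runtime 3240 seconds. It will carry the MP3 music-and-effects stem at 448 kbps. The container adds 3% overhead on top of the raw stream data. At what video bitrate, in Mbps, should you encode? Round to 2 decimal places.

5.55 Mbps

Budget: 2.5 GB = 20000.0 Mb.
Stream payload after overhead: 20000.0 / 1.03 = 19417.5 Mb.
Total bitrate budget: 19417.5 Mb / 3240 s = 5.993 Mbps.
Audio: 448 kbps = 0.448 Mbps.
Video: 5.993 − 0.448 = 5.545 Mbps.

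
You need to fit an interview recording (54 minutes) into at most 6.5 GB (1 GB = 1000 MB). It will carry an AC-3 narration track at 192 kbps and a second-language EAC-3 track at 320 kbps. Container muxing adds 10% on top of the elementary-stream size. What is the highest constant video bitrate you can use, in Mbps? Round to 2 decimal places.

14.08 Mbps

Budget: 6.5 GB = 52000.0 Mb.
Stream payload after overhead: 52000.0 / 1.10 = 47272.7 Mb.
54 min = 3240 s
Total bitrate budget: 47272.7 Mb / 3240 s = 14.590 Mbps.
Audio total: 192 + 320 = 512 kbps = 0.512 Mbps.
Video: 14.590 − 0.512 = 14.078 Mbps.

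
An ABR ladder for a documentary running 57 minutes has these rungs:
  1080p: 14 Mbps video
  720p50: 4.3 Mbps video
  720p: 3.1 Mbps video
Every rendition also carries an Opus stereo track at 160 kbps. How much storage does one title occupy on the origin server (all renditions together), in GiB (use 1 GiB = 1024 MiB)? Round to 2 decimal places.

57 min = 3420 s
Audio: 160 kbps = 0.160 Mbps.
Sum of rendition bitrates: (14+0.160) + (4.3+0.160) + (3.1+0.160) = 21.880 Mbps.
× 3420 s = 74,830 Mb = 9,354 MB = 8.711 GiB.

8.71 GiB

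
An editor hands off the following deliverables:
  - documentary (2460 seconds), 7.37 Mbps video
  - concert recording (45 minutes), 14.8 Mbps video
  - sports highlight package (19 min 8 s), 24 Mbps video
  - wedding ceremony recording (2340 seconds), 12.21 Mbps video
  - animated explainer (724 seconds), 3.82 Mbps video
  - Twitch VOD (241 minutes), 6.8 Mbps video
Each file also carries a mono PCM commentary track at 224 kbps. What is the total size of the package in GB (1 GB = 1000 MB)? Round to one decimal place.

27.6 GB

Audio: 224 kbps = 0.224 Mbps.
documentary: 7.594 Mbps × 2460 s = 18681.2 Mb
concert recording: 15.024 Mbps × 2700 s = 40564.8 Mb
sports highlight package: 24.224 Mbps × 1148 s = 27809.2 Mb
wedding ceremony recording: 12.434 Mbps × 2340 s = 29095.6 Mb
animated explainer: 4.044 Mbps × 724 s = 2927.9 Mb
Twitch VOD: 7.024 Mbps × 14460 s = 101567.0 Mb
Total: 220645.6 Mb = 27580.7 MB.
= 27.58 GB.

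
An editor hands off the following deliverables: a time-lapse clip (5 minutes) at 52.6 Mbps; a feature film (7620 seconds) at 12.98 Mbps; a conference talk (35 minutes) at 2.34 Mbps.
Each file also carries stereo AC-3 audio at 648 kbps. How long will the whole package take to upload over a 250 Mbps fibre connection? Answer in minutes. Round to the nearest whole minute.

8 minutes

Audio: 648 kbps = 0.648 Mbps.
time-lapse clip: 53.248 Mbps × 300 s = 15974.4 Mb
feature film: 13.628 Mbps × 7620 s = 103845.4 Mb
conference talk: 2.988 Mbps × 2100 s = 6274.8 Mb
Total: 126094.6 Mb = 15761.8 MB.
At 250 Mbps: 126094.6 / 250 = 504 s ≈ 8.41 minutes.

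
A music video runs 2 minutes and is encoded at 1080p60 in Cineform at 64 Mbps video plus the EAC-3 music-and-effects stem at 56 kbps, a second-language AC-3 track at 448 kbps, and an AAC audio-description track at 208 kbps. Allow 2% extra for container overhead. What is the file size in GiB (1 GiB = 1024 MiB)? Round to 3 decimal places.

2 min = 120 s
Audio total: 56 + 448 + 208 = 712 kbps = 0.712 Mbps.
Total bitrate: 64 + 0.712 = 64.712 Mbps.
Stream data: 64.712 Mbps × 120 s = 7765.4 Mb.
With 2% container overhead: ×1.02.
7,921 Mb = 990,093,600 bytes ÷ 1,073,741,824 = 0.9221 GiB.

0.922 GiB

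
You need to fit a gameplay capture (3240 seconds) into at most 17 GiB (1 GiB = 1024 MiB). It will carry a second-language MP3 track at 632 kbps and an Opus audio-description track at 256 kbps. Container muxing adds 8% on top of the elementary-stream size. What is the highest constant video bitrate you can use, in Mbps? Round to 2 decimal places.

Budget: 17 GiB = 146028.9 Mb.
Stream payload after overhead: 146028.9 / 1.08 = 135211.9 Mb.
Total bitrate budget: 135211.9 Mb / 3240 s = 41.732 Mbps.
Audio total: 632 + 256 = 888 kbps = 0.888 Mbps.
Video: 41.732 − 0.888 = 40.844 Mbps.

40.84 Mbps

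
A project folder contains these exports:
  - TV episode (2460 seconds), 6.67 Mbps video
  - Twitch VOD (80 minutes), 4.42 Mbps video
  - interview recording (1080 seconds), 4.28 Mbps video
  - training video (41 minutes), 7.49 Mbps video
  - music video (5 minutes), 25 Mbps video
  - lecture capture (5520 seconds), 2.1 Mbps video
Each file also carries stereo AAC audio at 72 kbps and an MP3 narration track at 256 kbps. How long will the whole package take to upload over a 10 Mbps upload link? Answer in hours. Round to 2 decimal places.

2.37 hours

Audio total: 72 + 256 = 328 kbps = 0.328 Mbps.
TV episode: 6.998 Mbps × 2460 s = 17215.1 Mb
Twitch VOD: 4.748 Mbps × 4800 s = 22790.4 Mb
interview recording: 4.608 Mbps × 1080 s = 4976.6 Mb
training video: 7.818 Mbps × 2460 s = 19232.3 Mb
music video: 25.328 Mbps × 300 s = 7598.4 Mb
lecture capture: 2.428 Mbps × 5520 s = 13402.6 Mb
Total: 85215.4 Mb = 10651.9 MB.
At 10 Mbps: 85215.4 / 10 = 8522 s ≈ 2.37 hours.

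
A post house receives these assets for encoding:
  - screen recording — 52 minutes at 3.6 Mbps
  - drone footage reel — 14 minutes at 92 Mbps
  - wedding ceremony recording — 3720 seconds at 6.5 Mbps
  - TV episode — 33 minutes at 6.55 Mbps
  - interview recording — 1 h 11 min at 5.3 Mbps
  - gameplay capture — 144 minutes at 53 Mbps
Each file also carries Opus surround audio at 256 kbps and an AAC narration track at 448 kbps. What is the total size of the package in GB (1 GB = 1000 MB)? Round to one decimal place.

Audio total: 256 + 448 = 704 kbps = 0.704 Mbps.
screen recording: 4.304 Mbps × 3120 s = 13428.5 Mb
drone footage reel: 92.704 Mbps × 840 s = 77871.4 Mb
wedding ceremony recording: 7.204 Mbps × 3720 s = 26798.9 Mb
TV episode: 7.254 Mbps × 1980 s = 14362.9 Mb
interview recording: 6.004 Mbps × 4260 s = 25577.0 Mb
gameplay capture: 53.704 Mbps × 8640 s = 464002.6 Mb
Total: 622041.2 Mb = 77755.2 MB.
= 77.76 GB.

77.8 GB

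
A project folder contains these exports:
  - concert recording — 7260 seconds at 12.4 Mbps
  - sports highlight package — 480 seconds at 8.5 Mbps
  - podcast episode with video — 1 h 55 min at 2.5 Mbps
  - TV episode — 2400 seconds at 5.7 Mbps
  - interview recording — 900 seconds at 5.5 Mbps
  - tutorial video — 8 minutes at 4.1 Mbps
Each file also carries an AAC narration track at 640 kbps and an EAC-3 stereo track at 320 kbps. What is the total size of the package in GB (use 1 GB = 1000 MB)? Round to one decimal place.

18.7 GB

Audio total: 640 + 320 = 960 kbps = 0.960 Mbps.
concert recording: 13.360 Mbps × 7260 s = 96993.6 Mb
sports highlight package: 9.460 Mbps × 480 s = 4540.8 Mb
podcast episode with video: 3.460 Mbps × 6900 s = 23874.0 Mb
TV episode: 6.660 Mbps × 2400 s = 15984.0 Mb
interview recording: 6.460 Mbps × 900 s = 5814.0 Mb
tutorial video: 5.060 Mbps × 480 s = 2428.8 Mb
Total: 149635.2 Mb = 18704.4 MB.
= 18.70 GB.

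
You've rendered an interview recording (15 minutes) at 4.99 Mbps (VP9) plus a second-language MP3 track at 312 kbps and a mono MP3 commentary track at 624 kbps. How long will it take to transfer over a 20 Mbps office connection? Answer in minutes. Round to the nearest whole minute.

15 min = 900 s
Audio total: 312 + 624 = 936 kbps = 0.936 Mbps.
Total bitrate: 5.926 Mbps.
File: 5.926 Mbps × 900 s = 5333.4 Mb.
At 20 Mbps: 5333.4 / 20 = 266.7 s ≈ 4.44 minutes.

4 minutes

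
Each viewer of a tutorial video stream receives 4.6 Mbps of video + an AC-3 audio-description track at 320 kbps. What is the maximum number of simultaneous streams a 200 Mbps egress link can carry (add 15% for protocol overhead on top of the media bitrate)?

35

Audio: 320 kbps = 0.320 Mbps.
Per-viewer media rate: 4.920 Mbps.
On the wire with 15% overhead: 5.658 Mbps.
200 Mbps = 200.0 Mbps; 200.0 / 5.658 = 35.35 → 35 viewers.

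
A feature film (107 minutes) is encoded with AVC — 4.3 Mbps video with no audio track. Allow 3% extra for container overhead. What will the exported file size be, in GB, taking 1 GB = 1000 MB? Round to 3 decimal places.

107 min = 6420 s
Total bitrate: 4.3 Mbps.
Stream data: 4.300 Mbps × 6420 s = 27606.0 Mb.
With 3% container overhead: ×1.03.
28,434 Mb ÷ 8 = 3,554 MB → 3.554 GB.

3.554 GB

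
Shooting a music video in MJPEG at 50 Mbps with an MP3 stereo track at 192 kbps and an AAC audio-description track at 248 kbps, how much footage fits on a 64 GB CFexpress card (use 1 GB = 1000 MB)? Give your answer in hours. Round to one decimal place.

Audio total: 192 + 248 = 440 kbps = 0.440 Mbps.
Total bitrate: 50 + 0.440 = 50.440 Mbps.
Capacity: 64 GB = 512,000 Mb.
Recording time: 512,000 / 50.440 = 10,151 s ≈ 2.82 hours.

2.8 hours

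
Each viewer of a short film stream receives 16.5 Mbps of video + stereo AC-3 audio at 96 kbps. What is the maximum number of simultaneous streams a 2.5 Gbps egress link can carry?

Audio: 96 kbps = 0.096 Mbps.
Per-viewer media rate: 16.596 Mbps.
2.5 Gbps = 2,500 Mbps; 2,500 / 16.596 = 150.64 → 150 viewers.

150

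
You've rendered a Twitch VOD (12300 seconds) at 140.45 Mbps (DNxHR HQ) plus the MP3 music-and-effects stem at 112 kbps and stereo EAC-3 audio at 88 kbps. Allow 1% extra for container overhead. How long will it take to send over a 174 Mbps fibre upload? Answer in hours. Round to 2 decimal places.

Audio total: 112 + 88 = 200 kbps = 0.200 Mbps.
Total bitrate: 140.650 Mbps.
File: 140.650 Mbps × 12300 s = 1729995.0 Mb.
With 1% container overhead: ×1.01. → 1747294.9 Mb.
At 174 Mbps: 1747294.9 / 174 = 10041.9 s ≈ 2.79 hours.

2.79 hours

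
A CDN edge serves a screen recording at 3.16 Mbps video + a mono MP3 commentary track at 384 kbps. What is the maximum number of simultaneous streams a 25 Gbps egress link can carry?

7054

Audio: 384 kbps = 0.384 Mbps.
Per-viewer media rate: 3.544 Mbps.
25 Gbps = 25,000 Mbps; 25,000 / 3.544 = 7054.18 → 7054 viewers.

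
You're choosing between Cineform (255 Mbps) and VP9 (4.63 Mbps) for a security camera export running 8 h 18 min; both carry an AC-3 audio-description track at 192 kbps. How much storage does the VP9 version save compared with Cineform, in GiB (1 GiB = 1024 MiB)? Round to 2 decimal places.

870.91 GiB

8 h 18 min = 498 min = 29880 s
Audio: 192 kbps = 0.192 Mbps.
Cineform: 255.192 Mbps × 29880 s = 7625137.0 Mb = 887.683 GiB.
VP9: 4.822 Mbps × 29880 s = 144081.4 Mb = 16.773 GiB.
Saving: 887.683 − 16.773 = 870.909 GiB.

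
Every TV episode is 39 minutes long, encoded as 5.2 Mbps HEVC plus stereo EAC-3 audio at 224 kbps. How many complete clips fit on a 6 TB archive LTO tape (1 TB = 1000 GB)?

3781

39 min = 2340 s
Audio: 224 kbps = 0.224 Mbps.
Total bitrate: 5.424 Mbps.
Per item: 5.424 Mbps × 2340 s = 12,692 Mb = 1,587 MB.
Capacity: 6 TB = 48,000,000 Mb; 3781.86 items → 3781 complete.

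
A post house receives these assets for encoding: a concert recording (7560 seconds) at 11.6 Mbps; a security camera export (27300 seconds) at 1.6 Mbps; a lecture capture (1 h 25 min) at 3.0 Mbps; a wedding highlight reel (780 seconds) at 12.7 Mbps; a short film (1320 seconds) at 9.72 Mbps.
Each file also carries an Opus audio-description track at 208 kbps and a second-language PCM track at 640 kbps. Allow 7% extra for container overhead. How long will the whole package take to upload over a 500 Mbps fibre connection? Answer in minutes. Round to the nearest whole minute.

7 minutes

Audio total: 208 + 640 = 848 kbps = 0.848 Mbps.
concert recording: 12.448 Mbps × 7560 s × 1.07 = 100694.4 Mb
security camera export: 2.448 Mbps × 27300 s × 1.07 = 71508.5 Mb
lecture capture: 3.848 Mbps × 5100 s × 1.07 = 20998.5 Mb
wedding highlight reel: 13.548 Mbps × 780 s × 1.07 = 11307.2 Mb
short film: 10.568 Mbps × 1320 s × 1.07 = 14926.2 Mb
Total: 219434.8 Mb = 27429.4 MB.
At 500 Mbps: 219434.8 / 500 = 439 s ≈ 7.31 minutes.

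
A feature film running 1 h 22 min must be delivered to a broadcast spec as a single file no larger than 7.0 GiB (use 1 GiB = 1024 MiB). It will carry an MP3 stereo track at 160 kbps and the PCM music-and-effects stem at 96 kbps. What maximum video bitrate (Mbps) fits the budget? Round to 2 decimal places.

Budget: 7.0 GiB = 60129.5 Mb.
1 h 22 min = 82 min = 4920 s
Total bitrate budget: 60129.5 Mb / 4920 s = 12.221 Mbps.
Audio total: 160 + 96 = 256 kbps = 0.256 Mbps.
Video: 12.221 − 0.256 = 11.965 Mbps.

11.97 Mbps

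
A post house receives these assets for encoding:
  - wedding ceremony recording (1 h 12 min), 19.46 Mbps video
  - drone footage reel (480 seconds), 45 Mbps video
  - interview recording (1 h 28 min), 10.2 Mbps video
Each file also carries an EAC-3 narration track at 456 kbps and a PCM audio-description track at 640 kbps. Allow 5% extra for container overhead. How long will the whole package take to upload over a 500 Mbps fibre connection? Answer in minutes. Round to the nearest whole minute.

Audio total: 456 + 640 = 1096 kbps = 1.096 Mbps.
wedding ceremony recording: 20.556 Mbps × 4320 s × 1.05 = 93242.0 Mb
drone footage reel: 46.096 Mbps × 480 s × 1.05 = 23232.4 Mb
interview recording: 11.296 Mbps × 5280 s × 1.05 = 62625.0 Mb
Total: 179099.4 Mb = 22387.4 MB.
At 500 Mbps: 179099.4 / 500 = 358 s ≈ 5.97 minutes.

6 minutes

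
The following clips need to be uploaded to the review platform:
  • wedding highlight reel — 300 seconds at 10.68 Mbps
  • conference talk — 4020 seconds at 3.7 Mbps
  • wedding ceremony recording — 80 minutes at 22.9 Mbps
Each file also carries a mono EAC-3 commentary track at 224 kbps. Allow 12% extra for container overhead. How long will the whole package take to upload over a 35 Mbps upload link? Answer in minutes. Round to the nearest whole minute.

Audio: 224 kbps = 0.224 Mbps.
wedding highlight reel: 10.904 Mbps × 300 s × 1.12 = 3663.7 Mb
conference talk: 3.924 Mbps × 4020 s × 1.12 = 17667.4 Mb
wedding ceremony recording: 23.124 Mbps × 4800 s × 1.12 = 124314.6 Mb
Total: 145645.8 Mb = 18205.7 MB.
At 35 Mbps: 145645.8 / 35 = 4161 s ≈ 69.4 minutes.

69 minutes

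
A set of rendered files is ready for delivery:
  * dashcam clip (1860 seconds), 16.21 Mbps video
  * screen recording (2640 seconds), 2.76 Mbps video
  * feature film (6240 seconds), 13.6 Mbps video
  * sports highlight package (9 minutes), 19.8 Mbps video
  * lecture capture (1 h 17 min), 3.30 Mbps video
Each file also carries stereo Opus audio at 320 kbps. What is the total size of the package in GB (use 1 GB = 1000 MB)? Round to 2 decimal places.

Audio: 320 kbps = 0.320 Mbps.
dashcam clip: 16.530 Mbps × 1860 s = 30745.8 Mb
screen recording: 3.080 Mbps × 2640 s = 8131.2 Mb
feature film: 13.920 Mbps × 6240 s = 86860.8 Mb
sports highlight package: 20.120 Mbps × 540 s = 10864.8 Mb
lecture capture: 3.620 Mbps × 4620 s = 16724.4 Mb
Total: 153327.0 Mb = 19165.9 MB.
= 19.17 GB.

19.17 GB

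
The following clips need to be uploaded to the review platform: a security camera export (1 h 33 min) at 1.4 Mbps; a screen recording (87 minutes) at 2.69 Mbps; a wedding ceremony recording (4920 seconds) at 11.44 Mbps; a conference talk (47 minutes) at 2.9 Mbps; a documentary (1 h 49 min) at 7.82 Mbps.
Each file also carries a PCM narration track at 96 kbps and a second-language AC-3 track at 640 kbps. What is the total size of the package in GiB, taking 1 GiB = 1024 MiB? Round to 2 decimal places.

18.15 GiB

Audio total: 96 + 640 = 736 kbps = 0.736 Mbps.
security camera export: 2.136 Mbps × 5580 s = 11918.9 Mb
screen recording: 3.426 Mbps × 5220 s = 17883.7 Mb
wedding ceremony recording: 12.176 Mbps × 4920 s = 59905.9 Mb
conference talk: 3.636 Mbps × 2820 s = 10253.5 Mb
documentary: 8.556 Mbps × 6540 s = 55956.2 Mb
Total: 155918.3 Mb = 19489.8 MB.
= 18.15 GiB.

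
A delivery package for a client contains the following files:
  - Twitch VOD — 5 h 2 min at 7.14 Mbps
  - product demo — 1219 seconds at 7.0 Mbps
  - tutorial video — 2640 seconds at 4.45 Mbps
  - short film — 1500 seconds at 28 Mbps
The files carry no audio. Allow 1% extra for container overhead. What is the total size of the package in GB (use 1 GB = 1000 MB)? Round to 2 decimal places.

24.20 GB

Twitch VOD: 7.140 Mbps × 18120 s × 1.01 = 130670.6 Mb
product demo: 7.000 Mbps × 1219 s × 1.01 = 8618.3 Mb
tutorial video: 4.450 Mbps × 2640 s × 1.01 = 11865.5 Mb
short film: 28.000 Mbps × 1500 s × 1.01 = 42420.0 Mb
Total: 193574.4 Mb = 24196.8 MB.
= 24.20 GB.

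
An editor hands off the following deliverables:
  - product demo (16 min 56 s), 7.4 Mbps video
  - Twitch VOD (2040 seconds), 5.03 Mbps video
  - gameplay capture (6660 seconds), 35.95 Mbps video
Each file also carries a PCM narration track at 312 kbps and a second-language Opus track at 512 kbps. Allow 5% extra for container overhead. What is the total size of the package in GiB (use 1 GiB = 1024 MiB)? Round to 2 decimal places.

Audio total: 312 + 512 = 824 kbps = 0.824 Mbps.
product demo: 8.224 Mbps × 1016 s × 1.05 = 8773.4 Mb
Twitch VOD: 5.854 Mbps × 2040 s × 1.05 = 12539.3 Mb
gameplay capture: 36.774 Mbps × 6660 s × 1.05 = 257160.6 Mb
Total: 278473.2 Mb = 34809.2 MB.
= 32.42 GiB.

32.42 GiB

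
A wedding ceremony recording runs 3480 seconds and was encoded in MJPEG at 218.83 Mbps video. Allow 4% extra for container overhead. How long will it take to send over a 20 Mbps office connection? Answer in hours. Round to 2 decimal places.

11.00 hours

File: 218.830 Mbps × 3480 s = 761528.4 Mb.
With 4% container overhead: ×1.04. → 791989.5 Mb.
At 20 Mbps: 791989.5 / 20 = 39599.5 s ≈ 11 hours.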